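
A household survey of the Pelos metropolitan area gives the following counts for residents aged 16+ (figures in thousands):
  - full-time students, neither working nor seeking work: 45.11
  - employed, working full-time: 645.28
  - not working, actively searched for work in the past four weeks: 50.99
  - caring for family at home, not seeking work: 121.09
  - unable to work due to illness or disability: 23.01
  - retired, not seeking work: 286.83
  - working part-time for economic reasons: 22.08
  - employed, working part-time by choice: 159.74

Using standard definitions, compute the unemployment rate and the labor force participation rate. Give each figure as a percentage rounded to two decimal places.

Employed = 645.28 + 22.08 + 159.74 = 827.10 thousand (anyone who worked, including part-time for economic reasons, counts as employed).
Unemployed = 50.99 thousand.
Labor force = 827.10 + 50.99 = 878.09 thousand.
Not in labor force = 45.11 + 121.09 + 23.01 + 286.83 = 476.04 thousand (those not working and not actively searching are outside the labor force).
Civilian working-age population = 878.09 + 476.04 = 1,354.13 thousand.
Unemployment rate = 50.99 / 878.09 = 5.81%.
Labor force participation rate = 878.09 / 1,354.13 = 64.85%.

Unemployment rate ≈ 5.81%; labor force participation rate ≈ 64.85%.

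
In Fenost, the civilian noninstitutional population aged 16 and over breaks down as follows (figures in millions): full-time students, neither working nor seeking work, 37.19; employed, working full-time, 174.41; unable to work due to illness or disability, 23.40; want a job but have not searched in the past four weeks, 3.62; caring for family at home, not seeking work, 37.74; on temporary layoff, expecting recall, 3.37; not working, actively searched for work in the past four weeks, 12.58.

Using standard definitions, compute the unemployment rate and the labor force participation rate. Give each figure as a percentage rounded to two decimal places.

Employed = 174.41 million.
Unemployed = 3.37 + 12.58 = 15.95 million (jobless and actively searching, or on temporary layoff).
Labor force = 174.41 + 15.95 = 190.36 million.
Not in labor force = 37.19 + 23.40 + 3.62 + 37.74 = 101.95 million (those not working and not actively searching are outside the labor force — including those who want a job but have given up searching).
Civilian working-age population = 190.36 + 101.95 = 292.31 million.
Unemployment rate = 15.95 / 190.36 = 8.38%.
Labor force participation rate = 190.36 / 292.31 = 65.12%.

Unemployment rate ≈ 8.38%; labor force participation rate ≈ 65.12%.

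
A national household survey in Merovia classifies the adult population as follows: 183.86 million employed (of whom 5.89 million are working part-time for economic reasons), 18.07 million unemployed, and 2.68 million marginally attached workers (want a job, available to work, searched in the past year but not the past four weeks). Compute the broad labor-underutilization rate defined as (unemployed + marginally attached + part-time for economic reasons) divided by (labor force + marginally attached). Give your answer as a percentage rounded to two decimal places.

Labor force = 183.86 + 18.07 = 201.93 million.
Numerator = 18.07 + 2.68 + 5.89 = 26.64 million.
Denominator = 201.93 + 2.68 = 204.61 million.
Broad rate = 26.64 / 204.61 = 13.02%.

Broad underutilization rate ≈ 13.02%.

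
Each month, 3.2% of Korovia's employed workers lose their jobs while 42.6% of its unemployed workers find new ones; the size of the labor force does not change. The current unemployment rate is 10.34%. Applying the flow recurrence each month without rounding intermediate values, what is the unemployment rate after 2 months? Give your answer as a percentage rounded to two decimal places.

Unemployment rate after two months ≈ 7.97%.

With a fixed labor force, u_{t+1} = u_t + s·(1−u_t) − f·u_t = u_t·(1−s−f) + s.
Here 1−s−f = 0.542 and s = 0.032.
u_1 = 0.103400 × 0.542 + 0.032 = 0.088043.
u_2 = 0.088043 × 0.542 + 0.032 = 0.079719.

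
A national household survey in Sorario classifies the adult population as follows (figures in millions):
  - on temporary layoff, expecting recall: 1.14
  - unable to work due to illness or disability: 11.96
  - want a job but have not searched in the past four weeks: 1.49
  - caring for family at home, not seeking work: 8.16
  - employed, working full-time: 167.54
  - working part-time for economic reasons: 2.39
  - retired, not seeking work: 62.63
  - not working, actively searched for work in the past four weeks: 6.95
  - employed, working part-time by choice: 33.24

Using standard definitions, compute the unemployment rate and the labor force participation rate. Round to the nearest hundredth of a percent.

Employed = 167.54 + 2.39 + 33.24 = 203.17 million (anyone who worked, including part-time for economic reasons, counts as employed).
Unemployed = 1.14 + 6.95 = 8.09 million (jobless and actively searching, or on temporary layoff).
Labor force = 203.17 + 8.09 = 211.26 million.
Not in labor force = 11.96 + 1.49 + 8.16 + 62.63 = 84.24 million (those not working and not actively searching are outside the labor force — including those who want a job but have given up searching).
Civilian working-age population = 211.26 + 84.24 = 295.50 million.
Unemployment rate = 8.09 / 211.26 = 3.83%.
Labor force participation rate = 211.26 / 295.50 = 71.49%.

Unemployment rate ≈ 3.83%; labor force participation rate ≈ 71.49%.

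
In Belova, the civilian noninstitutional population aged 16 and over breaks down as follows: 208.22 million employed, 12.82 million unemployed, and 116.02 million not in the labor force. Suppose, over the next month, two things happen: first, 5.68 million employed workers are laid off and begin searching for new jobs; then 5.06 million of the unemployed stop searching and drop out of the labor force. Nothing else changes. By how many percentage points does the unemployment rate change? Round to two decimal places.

Initially, labor force = 208.22 + 12.82 = 221.04 million, so u = 12.82/221.04 = 5.80%.
After the first change, employed falls and unemployed rises by 5.68; labor force unchanged → E = 202.54, U = 18.50, labor force = 221.04 million.
After the second change, unemployed and labor force both fall by 5.06 → E = 202.54, U = 13.44, labor force = 215.98 million.
New unemployment rate = 13.44 / 215.98 = 6.22%.
Change = 6.22% − 5.80% = +0.42 percentage points.

The unemployment rate changes by +0.42 percentage points.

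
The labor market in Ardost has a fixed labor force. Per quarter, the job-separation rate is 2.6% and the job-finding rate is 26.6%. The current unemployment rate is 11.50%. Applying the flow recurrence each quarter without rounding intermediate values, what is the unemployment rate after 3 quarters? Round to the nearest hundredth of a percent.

Unemployment rate after three quarters ≈ 9.83%.

With a fixed labor force, u_{t+1} = u_t + s·(1−u_t) − f·u_t = u_t·(1−s−f) + s.
Here 1−s−f = 0.708 and s = 0.026.
u_1 = 0.115000 × 0.708 + 0.026 = 0.107420.
u_2 = 0.107420 × 0.708 + 0.026 = 0.102053.
u_3 = 0.102053 × 0.708 + 0.026 = 0.098254.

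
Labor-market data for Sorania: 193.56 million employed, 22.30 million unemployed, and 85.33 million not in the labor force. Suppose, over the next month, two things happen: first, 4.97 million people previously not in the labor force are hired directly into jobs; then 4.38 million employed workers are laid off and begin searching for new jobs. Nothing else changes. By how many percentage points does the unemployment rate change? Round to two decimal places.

The unemployment rate changes by +1.75 percentage points.

Initially, labor force = 193.56 + 22.30 = 215.86 million, so u = 22.30/215.86 = 10.33%.
After the first change, employed and labor force both rise by 4.97; unemployed unchanged → E = 198.53, U = 22.30, labor force = 220.83 million.
After the second change, employed falls and unemployed rises by 4.38; labor force unchanged → E = 194.15, U = 26.68, labor force = 220.83 million.
New unemployment rate = 26.68 / 220.83 = 12.08%.
Change = 12.08% − 10.33% = +1.75 percentage points.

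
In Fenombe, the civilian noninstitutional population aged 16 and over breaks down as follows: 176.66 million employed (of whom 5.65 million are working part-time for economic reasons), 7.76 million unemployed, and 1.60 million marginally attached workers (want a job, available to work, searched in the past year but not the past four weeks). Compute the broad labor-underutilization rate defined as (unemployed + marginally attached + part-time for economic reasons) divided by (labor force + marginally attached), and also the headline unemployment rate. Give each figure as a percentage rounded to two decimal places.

Labor force = 176.66 + 7.76 = 184.42 million.
Numerator = 7.76 + 1.60 + 5.65 = 15.01 million.
Denominator = 184.42 + 1.60 = 186.02 million.
Broad rate = 15.01 / 186.02 = 8.07%.
Headline unemployment rate = 7.76 / 184.42 = 4.21%.

Broad underutilization rate ≈ 8.07%; headline unemployment rate ≈ 4.21%.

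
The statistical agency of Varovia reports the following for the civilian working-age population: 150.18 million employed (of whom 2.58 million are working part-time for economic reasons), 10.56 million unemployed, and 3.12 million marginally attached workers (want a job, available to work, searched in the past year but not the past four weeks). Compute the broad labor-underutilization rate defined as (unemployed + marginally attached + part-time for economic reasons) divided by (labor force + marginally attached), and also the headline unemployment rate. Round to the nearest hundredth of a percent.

Broad underutilization rate ≈ 9.92%; headline unemployment rate ≈ 6.57%.

Labor force = 150.18 + 10.56 = 160.74 million.
Numerator = 10.56 + 3.12 + 2.58 = 16.26 million.
Denominator = 160.74 + 3.12 = 163.86 million.
Broad rate = 16.26 / 163.86 = 9.92%.
Headline unemployment rate = 10.56 / 160.74 = 6.57%.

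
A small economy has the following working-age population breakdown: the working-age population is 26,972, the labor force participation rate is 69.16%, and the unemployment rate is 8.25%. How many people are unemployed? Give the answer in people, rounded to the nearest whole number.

About 1,539 are unemployed.

Labor force = 0.6916 × 26,972 = 18,654.
Unemployed = 0.0825 × 18,654 ≈ 1,539.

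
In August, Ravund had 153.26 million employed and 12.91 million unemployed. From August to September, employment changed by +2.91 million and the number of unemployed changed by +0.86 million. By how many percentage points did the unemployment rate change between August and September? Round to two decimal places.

August: labor force = 153.26 + 12.91 = 166.17; u = 12.91/166.17 = 7.77%.
September: labor force = 156.17 + 13.77 = 169.94; u = 13.77/169.94 = 8.10%.
Change = 8.10% − 7.77% = +0.33 pp.

The unemployment rate changed by +0.33 percentage points.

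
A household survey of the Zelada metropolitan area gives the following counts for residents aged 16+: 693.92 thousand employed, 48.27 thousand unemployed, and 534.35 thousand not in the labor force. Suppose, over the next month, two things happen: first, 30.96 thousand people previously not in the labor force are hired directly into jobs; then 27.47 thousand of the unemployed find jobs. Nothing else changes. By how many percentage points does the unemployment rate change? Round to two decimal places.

Initially, labor force = 693.92 + 48.27 = 742.19 thousand, so u = 48.27/742.19 = 6.50%.
After the first change, employed and labor force both rise by 30.96; unemployed unchanged → E = 724.88, U = 48.27, labor force = 773.15 thousand.
After the second change, unemployed falls and employed rises by 27.47; labor force unchanged → E = 752.35, U = 20.80, labor force = 773.15 thousand.
New unemployment rate = 20.80 / 773.15 = 2.69%.
Change = 2.69% − 6.50% = −3.81 percentage points.

The unemployment rate changes by −3.81 percentage points.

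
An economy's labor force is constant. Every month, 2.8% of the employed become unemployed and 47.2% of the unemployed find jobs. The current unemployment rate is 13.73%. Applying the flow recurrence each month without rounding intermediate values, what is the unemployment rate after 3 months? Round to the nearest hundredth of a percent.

Unemployment rate after three months ≈ 6.62%.

With a fixed labor force, u_{t+1} = u_t + s·(1−u_t) − f·u_t = u_t·(1−s−f) + s.
Here 1−s−f = 0.500 and s = 0.028.
u_1 = 0.137300 × 0.500 + 0.028 = 0.096650.
u_2 = 0.096650 × 0.500 + 0.028 = 0.076325.
u_3 = 0.076325 × 0.500 + 0.028 = 0.066162.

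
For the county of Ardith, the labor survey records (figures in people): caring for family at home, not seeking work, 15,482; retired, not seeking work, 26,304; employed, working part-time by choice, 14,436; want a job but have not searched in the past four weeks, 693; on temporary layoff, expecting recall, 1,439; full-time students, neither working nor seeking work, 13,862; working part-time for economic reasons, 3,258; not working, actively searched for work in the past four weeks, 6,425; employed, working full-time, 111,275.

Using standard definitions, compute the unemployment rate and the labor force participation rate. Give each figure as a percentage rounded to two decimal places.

Unemployment rate ≈ 5.75%; labor force participation rate ≈ 70.83%.

Employed = 14,436 + 3,258 + 111,275 = 128,969 (anyone who worked, including part-time for economic reasons, counts as employed).
Unemployed = 1,439 + 6,425 = 7,864 (jobless and actively searching, or on temporary layoff).
Labor force = 128,969 + 7,864 = 136,833.
Not in labor force = 15,482 + 26,304 + 693 + 13,862 = 56,341 (those not working and not actively searching are outside the labor force — including those who want a job but have given up searching).
Civilian working-age population = 136,833 + 56,341 = 193,174.
Unemployment rate = 7,864 / 136,833 = 5.75%.
Labor force participation rate = 136,833 / 193,174 = 70.83%.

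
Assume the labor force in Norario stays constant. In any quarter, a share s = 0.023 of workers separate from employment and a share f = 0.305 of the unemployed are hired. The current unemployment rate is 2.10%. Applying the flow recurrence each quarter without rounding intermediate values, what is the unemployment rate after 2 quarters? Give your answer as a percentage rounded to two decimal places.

With a fixed labor force, u_{t+1} = u_t + s·(1−u_t) − f·u_t = u_t·(1−s−f) + s.
Here 1−s−f = 0.672 and s = 0.023.
u_1 = 0.021000 × 0.672 + 0.023 = 0.037112.
u_2 = 0.037112 × 0.672 + 0.023 = 0.047939.

Unemployment rate after two quarters ≈ 4.79%.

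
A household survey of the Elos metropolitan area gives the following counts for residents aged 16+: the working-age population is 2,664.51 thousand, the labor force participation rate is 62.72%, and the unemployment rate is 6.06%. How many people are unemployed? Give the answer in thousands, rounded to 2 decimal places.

Labor force = 0.6272 × 2,664.51 = 1,671.18 thousand.
Unemployed = 0.0606 × 1,671.18 ≈ 101.27 thousand.

About 101.27 thousand are unemployed.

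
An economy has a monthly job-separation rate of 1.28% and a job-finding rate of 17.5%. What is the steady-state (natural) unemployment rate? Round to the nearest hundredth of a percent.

At steady state the flows balance: s·E = f·U, so U/(E+U) = s/(s+f).
u* = 1.28 / (1.28 + 17.5) = 1.28 / 18.78 = 6.82%.

Steady-state unemployment rate ≈ 6.82%.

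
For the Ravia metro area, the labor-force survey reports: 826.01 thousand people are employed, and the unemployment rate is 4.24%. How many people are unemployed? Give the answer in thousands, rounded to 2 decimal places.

Let U be the number unemployed. The labor force is E + U, and U/(E+U) = 0.0424.
So U = 0.0424 × 826.01 / (1 − 0.0424) = 35.0228 / 0.9576 ≈ 36.57 thousand.

About 36.57 thousand are unemployed.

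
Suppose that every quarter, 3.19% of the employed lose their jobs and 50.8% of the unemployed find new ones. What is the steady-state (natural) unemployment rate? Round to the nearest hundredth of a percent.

Steady-state unemployment rate ≈ 5.91%.

At steady state the flows balance: s·E = f·U, so U/(E+U) = s/(s+f).
u* = 3.19 / (3.19 + 50.8) = 3.19 / 53.99 = 5.91%.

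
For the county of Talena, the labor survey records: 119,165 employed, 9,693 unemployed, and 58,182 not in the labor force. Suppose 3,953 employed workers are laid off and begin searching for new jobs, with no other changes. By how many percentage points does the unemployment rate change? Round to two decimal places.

Initially, labor force = 119,165 + 9,693 = 128,858, so u = 9,693/128,858 = 7.52%.
After the change, employed falls and unemployed rises by 3,953; labor force unchanged → E = 115,212, U = 13,646, labor force = 128,858.
New unemployment rate = 13,646 / 128,858 = 10.59%.
Change = 10.59% − 7.52% = +3.07 percentage points.

The unemployment rate changes by +3.07 percentage points.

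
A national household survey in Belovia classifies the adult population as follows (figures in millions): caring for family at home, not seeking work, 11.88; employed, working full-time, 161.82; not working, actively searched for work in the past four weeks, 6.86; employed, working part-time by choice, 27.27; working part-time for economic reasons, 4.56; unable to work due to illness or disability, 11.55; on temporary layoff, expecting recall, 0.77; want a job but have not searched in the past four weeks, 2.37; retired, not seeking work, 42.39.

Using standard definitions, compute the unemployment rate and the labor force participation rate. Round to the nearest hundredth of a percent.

Unemployment rate ≈ 3.79%; labor force participation rate ≈ 74.69%.

Employed = 161.82 + 27.27 + 4.56 = 193.65 million (anyone who worked, including part-time for economic reasons, counts as employed).
Unemployed = 6.86 + 0.77 = 7.63 million (jobless and actively searching, or on temporary layoff).
Labor force = 193.65 + 7.63 = 201.28 million.
Not in labor force = 11.88 + 11.55 + 2.37 + 42.39 = 68.19 million (those not working and not actively searching are outside the labor force — including those who want a job but have given up searching).
Civilian working-age population = 201.28 + 68.19 = 269.47 million.
Unemployment rate = 7.63 / 201.28 = 3.79%.
Labor force participation rate = 201.28 / 269.47 = 74.69%.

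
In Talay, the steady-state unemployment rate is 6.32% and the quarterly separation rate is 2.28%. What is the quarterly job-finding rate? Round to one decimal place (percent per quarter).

From u* = s/(s+f): f = s·(1−u)/u.
f = 2.28 × (1 − 0.0632) / 0.0632 = 2.1359 / 0.0632 ≈ 33.8% per quarter.

Job-finding rate ≈ 33.8% per quarter.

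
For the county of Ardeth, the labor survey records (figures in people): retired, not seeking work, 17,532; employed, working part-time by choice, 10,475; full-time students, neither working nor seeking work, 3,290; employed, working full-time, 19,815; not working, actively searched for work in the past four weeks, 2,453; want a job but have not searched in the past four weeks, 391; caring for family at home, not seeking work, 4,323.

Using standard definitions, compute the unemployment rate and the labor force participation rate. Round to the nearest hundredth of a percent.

Employed = 10,475 + 19,815 = 30,290.
Unemployed = 2,453.
Labor force = 30,290 + 2,453 = 32,743.
Not in labor force = 17,532 + 3,290 + 391 + 4,323 = 25,536 (those not working and not actively searching are outside the labor force — including those who want a job but have given up searching).
Civilian working-age population = 32,743 + 25,536 = 58,279.
Unemployment rate = 2,453 / 32,743 = 7.49%.
Labor force participation rate = 32,743 / 58,279 = 56.18%.

Unemployment rate ≈ 7.49%; labor force participation rate ≈ 56.18%.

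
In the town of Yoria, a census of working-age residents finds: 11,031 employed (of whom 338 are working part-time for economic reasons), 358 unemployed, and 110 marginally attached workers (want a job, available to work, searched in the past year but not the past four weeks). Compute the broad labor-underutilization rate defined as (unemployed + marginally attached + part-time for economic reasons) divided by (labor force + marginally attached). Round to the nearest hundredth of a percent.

Broad underutilization rate ≈ 7.01%.

Labor force = 11,031 + 358 = 11,389.
Numerator = 358 + 110 + 338 = 806.
Denominator = 11,389 + 110 = 11,499.
Broad rate = 806 / 11,499 = 7.01%.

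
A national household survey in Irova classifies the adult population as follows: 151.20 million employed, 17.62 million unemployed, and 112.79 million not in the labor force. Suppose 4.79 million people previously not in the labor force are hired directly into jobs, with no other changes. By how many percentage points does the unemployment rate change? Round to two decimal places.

The unemployment rate changes by −0.29 percentage points.

Initially, labor force = 151.20 + 17.62 = 168.82 million, so u = 17.62/168.82 = 10.44%.
After the change, employed and labor force both rise by 4.79; unemployed unchanged → E = 155.99, U = 17.62, labor force = 173.61 million.
New unemployment rate = 17.62 / 173.61 = 10.15%.
Change = 10.15% − 10.44% = −0.29 percentage points.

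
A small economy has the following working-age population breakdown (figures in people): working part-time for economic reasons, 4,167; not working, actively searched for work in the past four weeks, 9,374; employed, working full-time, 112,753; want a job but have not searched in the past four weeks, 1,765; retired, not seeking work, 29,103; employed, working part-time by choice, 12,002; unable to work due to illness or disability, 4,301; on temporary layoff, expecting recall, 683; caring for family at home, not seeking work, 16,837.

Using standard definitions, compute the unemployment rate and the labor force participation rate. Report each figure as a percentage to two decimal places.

Unemployment rate ≈ 7.24%; labor force participation rate ≈ 72.77%.

Employed = 4,167 + 112,753 + 12,002 = 128,922 (anyone who worked, including part-time for economic reasons, counts as employed).
Unemployed = 9,374 + 683 = 10,057 (jobless and actively searching, or on temporary layoff).
Labor force = 128,922 + 10,057 = 138,979.
Not in labor force = 1,765 + 29,103 + 4,301 + 16,837 = 52,006 (those not working and not actively searching are outside the labor force — including those who want a job but have given up searching).
Civilian working-age population = 138,979 + 52,006 = 190,985.
Unemployment rate = 10,057 / 138,979 = 7.24%.
Labor force participation rate = 138,979 / 190,985 = 72.77%.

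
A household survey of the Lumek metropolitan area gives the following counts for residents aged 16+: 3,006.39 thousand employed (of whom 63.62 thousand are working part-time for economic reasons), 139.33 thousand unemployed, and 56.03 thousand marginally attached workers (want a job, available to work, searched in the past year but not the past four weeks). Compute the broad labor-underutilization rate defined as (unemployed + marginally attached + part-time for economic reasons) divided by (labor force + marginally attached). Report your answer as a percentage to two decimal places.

Labor force = 3,006.39 + 139.33 = 3,145.72 thousand.
Numerator = 139.33 + 56.03 + 63.62 = 258.98 thousand.
Denominator = 3,145.72 + 56.03 = 3,201.75 thousand.
Broad rate = 258.98 / 3,201.75 = 8.09%.

Broad underutilization rate ≈ 8.09%.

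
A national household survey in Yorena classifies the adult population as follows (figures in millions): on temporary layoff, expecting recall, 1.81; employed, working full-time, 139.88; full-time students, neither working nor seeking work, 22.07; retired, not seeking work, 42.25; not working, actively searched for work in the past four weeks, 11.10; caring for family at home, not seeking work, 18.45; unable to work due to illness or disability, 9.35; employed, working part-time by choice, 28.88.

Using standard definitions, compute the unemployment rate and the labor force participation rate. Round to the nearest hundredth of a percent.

Unemployment rate ≈ 7.11%; labor force participation rate ≈ 66.35%.

Employed = 139.88 + 28.88 = 168.76 million.
Unemployed = 1.81 + 11.10 = 12.91 million (jobless and actively searching, or on temporary layoff).
Labor force = 168.76 + 12.91 = 181.67 million.
Not in labor force = 22.07 + 42.25 + 18.45 + 9.35 = 92.12 million (those not working and not actively searching are outside the labor force).
Civilian working-age population = 181.67 + 92.12 = 273.79 million.
Unemployment rate = 12.91 / 181.67 = 7.11%.
Labor force participation rate = 181.67 / 273.79 = 66.35%.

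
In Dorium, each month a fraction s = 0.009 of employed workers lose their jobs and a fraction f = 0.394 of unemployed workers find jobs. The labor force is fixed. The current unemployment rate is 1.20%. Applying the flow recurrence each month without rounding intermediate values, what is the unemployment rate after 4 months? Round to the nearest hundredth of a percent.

With a fixed labor force, u_{t+1} = u_t + s·(1−u_t) − f·u_t = u_t·(1−s−f) + s.
Here 1−s−f = 0.597 and s = 0.009.
u_1 = 0.012000 × 0.597 + 0.009 = 0.016164.
u_2 = 0.016164 × 0.597 + 0.009 = 0.018650.
u_3 = 0.018650 × 0.597 + 0.009 = 0.020134.
u_4 = 0.020134 × 0.597 + 0.009 = 0.021020.

Unemployment rate after four months ≈ 2.10%.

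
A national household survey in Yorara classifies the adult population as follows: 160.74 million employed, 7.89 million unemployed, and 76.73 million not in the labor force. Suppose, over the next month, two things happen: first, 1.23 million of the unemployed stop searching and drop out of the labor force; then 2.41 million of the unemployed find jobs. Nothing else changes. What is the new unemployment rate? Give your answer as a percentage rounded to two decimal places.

New unemployment rate ≈ 2.54%.

Initially, labor force = 160.74 + 7.89 = 168.63 million, so u = 7.89/168.63 = 4.68%.
After the first change, unemployed and labor force both fall by 1.23 → E = 160.74, U = 6.66, labor force = 167.40 million.
After the second change, unemployed falls and employed rises by 2.41; labor force unchanged → E = 163.15, U = 4.25, labor force = 167.40 million.
New unemployment rate = 4.25 / 167.40 = 2.54%.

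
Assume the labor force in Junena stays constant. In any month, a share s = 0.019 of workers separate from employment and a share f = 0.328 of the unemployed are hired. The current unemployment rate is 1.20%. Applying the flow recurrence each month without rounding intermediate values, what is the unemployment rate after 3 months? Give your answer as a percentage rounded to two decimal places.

Unemployment rate after three months ≈ 4.29%.

With a fixed labor force, u_{t+1} = u_t + s·(1−u_t) − f·u_t = u_t·(1−s−f) + s.
Here 1−s−f = 0.653 and s = 0.019.
u_1 = 0.012000 × 0.653 + 0.019 = 0.026836.
u_2 = 0.026836 × 0.653 + 0.019 = 0.036524.
u_3 = 0.036524 × 0.653 + 0.019 = 0.042850.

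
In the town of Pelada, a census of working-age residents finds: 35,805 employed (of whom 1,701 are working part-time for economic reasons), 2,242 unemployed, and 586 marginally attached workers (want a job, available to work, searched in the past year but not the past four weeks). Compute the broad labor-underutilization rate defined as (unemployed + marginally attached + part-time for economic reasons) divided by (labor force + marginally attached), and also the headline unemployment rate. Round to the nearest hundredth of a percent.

Broad underutilization rate ≈ 11.72%; headline unemployment rate ≈ 5.89%.

Labor force = 35,805 + 2,242 = 38,047.
Numerator = 2,242 + 586 + 1,701 = 4,529.
Denominator = 38,047 + 586 = 38,633.
Broad rate = 4,529 / 38,633 = 11.72%.
Headline unemployment rate = 2,242 / 38,047 = 5.89%.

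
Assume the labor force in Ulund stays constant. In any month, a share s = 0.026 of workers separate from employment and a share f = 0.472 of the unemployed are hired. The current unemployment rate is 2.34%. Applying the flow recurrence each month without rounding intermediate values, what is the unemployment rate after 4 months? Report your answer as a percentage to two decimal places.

Unemployment rate after four months ≈ 5.04%.

With a fixed labor force, u_{t+1} = u_t + s·(1−u_t) − f·u_t = u_t·(1−s−f) + s.
Here 1−s−f = 0.502 and s = 0.026.
u_1 = 0.023400 × 0.502 + 0.026 = 0.037747.
u_2 = 0.037747 × 0.502 + 0.026 = 0.044949.
u_3 = 0.044949 × 0.502 + 0.026 = 0.048564.
u_4 = 0.048564 × 0.502 + 0.026 = 0.050379.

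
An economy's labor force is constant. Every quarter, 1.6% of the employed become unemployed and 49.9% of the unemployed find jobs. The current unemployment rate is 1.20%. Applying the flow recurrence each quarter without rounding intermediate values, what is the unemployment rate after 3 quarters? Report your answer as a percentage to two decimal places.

Unemployment rate after three quarters ≈ 2.89%.

With a fixed labor force, u_{t+1} = u_t + s·(1−u_t) − f·u_t = u_t·(1−s−f) + s.
Here 1−s−f = 0.485 and s = 0.016.
u_1 = 0.012000 × 0.485 + 0.016 = 0.021820.
u_2 = 0.021820 × 0.485 + 0.016 = 0.026583.
u_3 = 0.026583 × 0.485 + 0.016 = 0.028893.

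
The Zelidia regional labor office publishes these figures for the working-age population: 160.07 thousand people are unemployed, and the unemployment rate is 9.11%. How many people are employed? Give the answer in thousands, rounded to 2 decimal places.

About 1,597.01 thousand are employed.

Labor force = U / u = 160.07 / 0.0911 ≈ 1,757.08 thousand.
Employed = labor force − unemployed = 1,757.08 − 160.07 = 1,597.01 thousand.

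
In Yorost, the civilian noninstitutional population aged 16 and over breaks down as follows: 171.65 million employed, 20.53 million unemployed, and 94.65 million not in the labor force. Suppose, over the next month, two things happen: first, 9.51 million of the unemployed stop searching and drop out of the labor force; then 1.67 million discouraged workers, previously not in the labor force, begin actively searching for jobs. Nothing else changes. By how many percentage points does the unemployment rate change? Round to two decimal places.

The unemployment rate changes by −3.80 percentage points.

Initially, labor force = 171.65 + 20.53 = 192.18 million, so u = 20.53/192.18 = 10.68%.
After the first change, unemployed and labor force both fall by 9.51 → E = 171.65, U = 11.02, labor force = 182.67 million.
After the second change, unemployed and labor force both rise by 1.67 → E = 171.65, U = 12.69, labor force = 184.34 million.
New unemployment rate = 12.69 / 184.34 = 6.88%.
Change = 6.88% − 10.68% = −3.80 percentage points.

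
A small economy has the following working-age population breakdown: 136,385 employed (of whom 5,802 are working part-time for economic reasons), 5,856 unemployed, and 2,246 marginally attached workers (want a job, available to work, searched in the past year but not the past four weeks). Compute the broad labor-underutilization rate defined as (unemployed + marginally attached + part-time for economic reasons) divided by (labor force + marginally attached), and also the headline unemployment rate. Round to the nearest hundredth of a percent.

Labor force = 136,385 + 5,856 = 142,241.
Numerator = 5,856 + 2,246 + 5,802 = 13,904.
Denominator = 142,241 + 2,246 = 144,487.
Broad rate = 13,904 / 144,487 = 9.62%.
Headline unemployment rate = 5,856 / 142,241 = 4.12%.

Broad underutilization rate ≈ 9.62%; headline unemployment rate ≈ 4.12%.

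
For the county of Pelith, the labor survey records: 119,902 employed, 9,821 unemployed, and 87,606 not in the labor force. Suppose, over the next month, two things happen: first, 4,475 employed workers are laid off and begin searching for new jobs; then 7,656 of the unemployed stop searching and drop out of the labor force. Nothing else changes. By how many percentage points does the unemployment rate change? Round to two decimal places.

Initially, labor force = 119,902 + 9,821 = 129,723, so u = 9,821/129,723 = 7.57%.
After the first change, employed falls and unemployed rises by 4,475; labor force unchanged → E = 115,427, U = 14,296, labor force = 129,723.
After the second change, unemployed and labor force both fall by 7,656 → E = 115,427, U = 6,640, labor force = 122,067.
New unemployment rate = 6,640 / 122,067 = 5.44%.
Change = 5.44% − 7.57% = −2.13 percentage points.

The unemployment rate changes by −2.13 percentage points.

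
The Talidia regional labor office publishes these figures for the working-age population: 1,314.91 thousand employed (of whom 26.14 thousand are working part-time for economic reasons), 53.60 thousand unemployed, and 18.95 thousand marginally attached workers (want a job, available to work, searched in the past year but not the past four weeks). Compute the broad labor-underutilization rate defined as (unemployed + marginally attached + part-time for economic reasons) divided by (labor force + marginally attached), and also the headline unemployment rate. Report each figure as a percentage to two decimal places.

Labor force = 1,314.91 + 53.60 = 1,368.51 thousand.
Numerator = 53.60 + 18.95 + 26.14 = 98.69 thousand.
Denominator = 1,368.51 + 18.95 = 1,387.46 thousand.
Broad rate = 98.69 / 1,387.46 = 7.11%.
Headline unemployment rate = 53.60 / 1,368.51 = 3.92%.

Broad underutilization rate ≈ 7.11%; headline unemployment rate ≈ 3.92%.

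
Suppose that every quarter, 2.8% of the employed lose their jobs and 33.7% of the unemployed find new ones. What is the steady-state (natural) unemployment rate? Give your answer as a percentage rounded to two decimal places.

At steady state the flows balance: s·E = f·U, so U/(E+U) = s/(s+f).
u* = 2.8 / (2.8 + 33.7) = 2.8 / 36.50 = 7.67%.

Steady-state unemployment rate ≈ 7.67%.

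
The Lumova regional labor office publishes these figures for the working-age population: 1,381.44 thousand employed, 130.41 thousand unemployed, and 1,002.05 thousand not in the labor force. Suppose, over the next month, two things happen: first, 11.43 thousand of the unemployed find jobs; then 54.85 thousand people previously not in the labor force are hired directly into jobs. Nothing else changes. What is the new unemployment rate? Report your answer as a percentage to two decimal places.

New unemployment rate ≈ 7.59%.

Initially, labor force = 1,381.44 + 130.41 = 1,511.85 thousand, so u = 130.41/1,511.85 = 8.63%.
After the first change, unemployed falls and employed rises by 11.43; labor force unchanged → E = 1,392.87, U = 118.98, labor force = 1,511.85 thousand.
After the second change, employed and labor force both rise by 54.85; unemployed unchanged → E = 1,447.72, U = 118.98, labor force = 1,566.70 thousand.
New unemployment rate = 118.98 / 1,566.70 = 7.59%.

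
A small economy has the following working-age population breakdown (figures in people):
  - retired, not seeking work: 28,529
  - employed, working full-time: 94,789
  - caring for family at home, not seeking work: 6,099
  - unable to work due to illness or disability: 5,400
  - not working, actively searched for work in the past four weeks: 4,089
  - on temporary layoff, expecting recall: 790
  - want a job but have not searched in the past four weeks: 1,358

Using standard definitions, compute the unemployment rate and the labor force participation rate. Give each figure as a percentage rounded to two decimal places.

Employed = 94,789.
Unemployed = 4,089 + 790 = 4,879 (jobless and actively searching, or on temporary layoff).
Labor force = 94,789 + 4,879 = 99,668.
Not in labor force = 28,529 + 6,099 + 5,400 + 1,358 = 41,386 (those not working and not actively searching are outside the labor force — including those who want a job but have given up searching).
Civilian working-age population = 99,668 + 41,386 = 141,054.
Unemployment rate = 4,879 / 99,668 = 4.90%.
Labor force participation rate = 99,668 / 141,054 = 70.66%.

Unemployment rate ≈ 4.90%; labor force participation rate ≈ 70.66%.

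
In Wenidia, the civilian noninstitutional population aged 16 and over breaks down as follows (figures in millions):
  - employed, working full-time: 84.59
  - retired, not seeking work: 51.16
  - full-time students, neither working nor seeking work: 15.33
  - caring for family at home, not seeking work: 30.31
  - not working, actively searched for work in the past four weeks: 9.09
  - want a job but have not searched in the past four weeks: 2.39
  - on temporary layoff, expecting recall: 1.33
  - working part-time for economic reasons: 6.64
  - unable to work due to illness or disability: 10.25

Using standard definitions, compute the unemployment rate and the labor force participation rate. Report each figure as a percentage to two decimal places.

Unemployment rate ≈ 10.25%; labor force participation rate ≈ 48.15%.

Employed = 84.59 + 6.64 = 91.23 million (anyone who worked, including part-time for economic reasons, counts as employed).
Unemployed = 9.09 + 1.33 = 10.42 million (jobless and actively searching, or on temporary layoff).
Labor force = 91.23 + 10.42 = 101.65 million.
Not in labor force = 51.16 + 15.33 + 30.31 + 2.39 + 10.25 = 109.44 million (those not working and not actively searching are outside the labor force — including those who want a job but have given up searching).
Civilian working-age population = 101.65 + 109.44 = 211.09 million.
Unemployment rate = 10.42 / 101.65 = 10.25%.
Labor force participation rate = 101.65 / 211.09 = 48.15%.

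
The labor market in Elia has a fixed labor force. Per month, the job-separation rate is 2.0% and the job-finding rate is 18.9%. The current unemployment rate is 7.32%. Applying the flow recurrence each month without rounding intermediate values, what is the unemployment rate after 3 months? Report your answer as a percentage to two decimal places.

Unemployment rate after three months ≈ 8.46%.

With a fixed labor force, u_{t+1} = u_t + s·(1−u_t) − f·u_t = u_t·(1−s−f) + s.
Here 1−s−f = 0.791 and s = 0.020.
u_1 = 0.073200 × 0.791 + 0.020 = 0.077901.
u_2 = 0.077901 × 0.791 + 0.020 = 0.081620.
u_3 = 0.081620 × 0.791 + 0.020 = 0.084561.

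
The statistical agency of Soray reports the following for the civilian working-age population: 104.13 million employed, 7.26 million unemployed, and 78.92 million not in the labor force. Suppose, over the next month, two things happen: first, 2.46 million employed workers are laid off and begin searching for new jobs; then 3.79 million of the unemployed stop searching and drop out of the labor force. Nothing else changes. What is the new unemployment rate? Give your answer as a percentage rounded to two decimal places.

Initially, labor force = 104.13 + 7.26 = 111.39 million, so u = 7.26/111.39 = 6.52%.
After the first change, employed falls and unemployed rises by 2.46; labor force unchanged → E = 101.67, U = 9.72, labor force = 111.39 million.
After the second change, unemployed and labor force both fall by 3.79 → E = 101.67, U = 5.93, labor force = 107.60 million.
New unemployment rate = 5.93 / 107.60 = 5.51%.

New unemployment rate ≈ 5.51%.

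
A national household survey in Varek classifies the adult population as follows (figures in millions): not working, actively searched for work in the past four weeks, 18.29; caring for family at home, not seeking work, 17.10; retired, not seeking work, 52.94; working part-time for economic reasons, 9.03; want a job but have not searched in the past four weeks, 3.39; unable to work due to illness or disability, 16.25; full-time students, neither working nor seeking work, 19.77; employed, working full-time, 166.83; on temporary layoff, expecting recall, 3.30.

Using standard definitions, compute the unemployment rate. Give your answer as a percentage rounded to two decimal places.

Unemployment rate ≈ 10.93%.

Employed = 9.03 + 166.83 = 175.86 million (anyone who worked, including part-time for economic reasons, counts as employed).
Unemployed = 18.29 + 3.30 = 21.59 million (jobless and actively searching, or on temporary layoff).
Labor force = 175.86 + 21.59 = 197.45 million.
Unemployment rate = 21.59 / 197.45 = 10.93%.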